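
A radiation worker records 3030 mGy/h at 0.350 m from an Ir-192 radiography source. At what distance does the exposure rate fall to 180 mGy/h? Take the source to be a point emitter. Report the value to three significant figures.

1.44 m

Since intensity falls as 1/r², d₂ = d₁·√(I₁/I₂).
I₁/I₂ = 3030/180 = 16.83, so d₂ = 0.350 × √16.83 = 1.436 m.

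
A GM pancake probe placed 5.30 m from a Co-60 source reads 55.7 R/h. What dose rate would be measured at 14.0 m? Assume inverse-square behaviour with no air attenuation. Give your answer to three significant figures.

Using I₁d₁² = I₂d₂², scaling from 5.30 m to 14.0 m:
(5.30/14.0)² = 0.1433, so 55.7 × 0.1433 = 7.982 R/h.

7.98 R/h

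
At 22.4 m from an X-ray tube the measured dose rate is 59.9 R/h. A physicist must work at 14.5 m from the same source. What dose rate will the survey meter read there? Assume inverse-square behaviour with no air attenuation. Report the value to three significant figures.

By the inverse-square law, scaling from 22.4 m to 14.5 m:
(22.4/14.5)² = 2.386, so 59.9 × 2.386 = 142.9 R/h.

143 R/h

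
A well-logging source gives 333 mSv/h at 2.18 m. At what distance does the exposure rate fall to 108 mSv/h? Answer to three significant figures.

Applying the 1/r² law, d₂ = d₁·√(I₁/I₂).
I₁/I₂ = 333/108 = 3.083, so d₂ = 2.18 × √3.083 = 3.828 m.

3.83 m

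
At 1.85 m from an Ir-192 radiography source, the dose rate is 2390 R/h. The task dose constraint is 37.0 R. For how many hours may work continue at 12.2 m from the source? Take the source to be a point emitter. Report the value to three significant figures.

Since intensity falls as 1/r², rate at 12.2 m:
(1.85/12.2)² = 0.02299, so 2390 × 0.02299 = 54.95 R/h.
Stay time = 37.0 R ÷ 54.95 R/h = 0.6733 h.

0.673 h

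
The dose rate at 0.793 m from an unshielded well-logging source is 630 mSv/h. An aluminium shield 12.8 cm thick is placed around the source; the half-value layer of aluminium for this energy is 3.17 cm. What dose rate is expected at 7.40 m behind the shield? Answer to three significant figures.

0.440 mSv/h

Distance alone: 630 × (0.793/7.40)² = 630 × 0.01148 = 7.232 mSv/h.
Shield: 12.8/3.17 = 4.038 half-value layers → attenuation 2^(−4.038) = 0.06088.
Combined: 7.232 × 0.06088 = 0.4403 mSv/h.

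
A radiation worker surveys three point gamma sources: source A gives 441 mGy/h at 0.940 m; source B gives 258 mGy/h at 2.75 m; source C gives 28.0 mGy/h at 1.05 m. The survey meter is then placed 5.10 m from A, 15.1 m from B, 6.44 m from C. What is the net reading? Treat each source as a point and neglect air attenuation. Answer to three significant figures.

Each source contributes Iᵢ·(dᵢ/rᵢ)²; contributions add.
A: 441 × (0.940/5.10)² = 14.98 mGy/h
B: 258 × (2.75/15.1)² = 8.557 mGy/h
C: 28.0 × (1.05/6.44)² = 0.7443 mGy/h
Total = 14.98 + 8.557 + 0.7443 = 24.28 mGy/h.

24.3 mGy/h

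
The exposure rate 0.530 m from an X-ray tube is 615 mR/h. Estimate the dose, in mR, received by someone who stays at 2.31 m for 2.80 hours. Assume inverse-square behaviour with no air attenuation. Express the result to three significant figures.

Applying the 1/r² law, rate at 2.31 m:
615 × (0.530/2.31)² = 615 × 0.05264 = 32.37 mR/h.
Dose = rate × time = 32.37 mR/h × 2.800 h = 90.64 mR.

90.6 mR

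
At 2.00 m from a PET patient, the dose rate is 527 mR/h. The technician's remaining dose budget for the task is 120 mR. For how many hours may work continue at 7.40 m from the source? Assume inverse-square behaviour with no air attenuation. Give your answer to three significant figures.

3.12 h

Using I₁d₁² = I₂d₂², rate at 7.40 m:
527 × (2.00/7.40)² = 527 × 0.07305 = 38.50 mR/h.
Stay time = 120 mR ÷ 38.50 mR/h = 3.117 h.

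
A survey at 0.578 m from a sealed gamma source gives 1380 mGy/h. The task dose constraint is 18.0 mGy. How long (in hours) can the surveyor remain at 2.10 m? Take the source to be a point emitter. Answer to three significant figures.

0.172 h

Applying the 1/r² law, rate at 2.10 m:
1380 × (0.578/2.10)² = 1380 × 0.07576 = 104.5 mGy/h.
Stay time = 18.0 mGy ÷ 104.5 mGy/h = 0.1722 h.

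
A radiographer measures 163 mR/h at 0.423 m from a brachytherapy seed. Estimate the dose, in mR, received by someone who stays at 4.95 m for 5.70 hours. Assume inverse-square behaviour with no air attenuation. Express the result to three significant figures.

By the inverse-square law, rate at 4.95 m:
163 × (0.423/4.95)² = 163 × 0.007302 = 1.190 mR/h.
Dose = rate × time = 1.190 mR/h × 5.700 h = 6.783 mR.

6.78 mR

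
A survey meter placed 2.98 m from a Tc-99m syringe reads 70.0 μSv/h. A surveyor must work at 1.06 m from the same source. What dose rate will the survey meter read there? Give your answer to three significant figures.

553 μSv/h

By the inverse-square law, scaling from 2.98 m to 1.06 m:
70.0 × (2.98/1.06)² = 70.0 × 7.904 = 553.3 μSv/h.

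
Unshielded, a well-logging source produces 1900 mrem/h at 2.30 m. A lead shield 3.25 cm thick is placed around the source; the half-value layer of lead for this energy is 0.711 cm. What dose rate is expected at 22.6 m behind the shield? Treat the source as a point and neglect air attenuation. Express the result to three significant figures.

0.828 mrem/h

Distance alone: 1900 × (2.30/22.6)² = 1900 × 0.01036 = 19.68 mrem/h.
Shield: 3.25/0.711 = 4.571 half-value layers → attenuation 2^(−4.571) = 0.04207.
Combined: 19.68 × 0.04207 = 0.8279 mrem/h.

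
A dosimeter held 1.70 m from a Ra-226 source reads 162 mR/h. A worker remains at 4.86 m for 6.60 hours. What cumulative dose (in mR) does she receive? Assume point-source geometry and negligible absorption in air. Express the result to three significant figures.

131 mR

Applying the 1/r² law, rate at 4.86 m:
(1.70/4.86)² = 0.1224, so 162 × 0.1224 = 19.83 mR/h.
Dose = rate × time = 19.83 mR/h × 6.600 h = 130.9 mR.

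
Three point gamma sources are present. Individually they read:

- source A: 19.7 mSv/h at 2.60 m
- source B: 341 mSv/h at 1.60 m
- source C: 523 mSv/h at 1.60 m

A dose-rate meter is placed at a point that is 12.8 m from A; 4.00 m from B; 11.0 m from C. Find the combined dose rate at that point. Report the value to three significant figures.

66.4 mSv/h

By superposition, sum each source's inverse-square contribution:
A: 19.7 × (2.60/12.8)² = 0.8128 mSv/h
B: 341 × (1.60/4.00)² = 54.56 mSv/h
C: 523 × (1.60/11.0)² = 11.07 mSv/h
Total = 0.8128 + 54.56 + 11.07 = 66.44 mSv/h.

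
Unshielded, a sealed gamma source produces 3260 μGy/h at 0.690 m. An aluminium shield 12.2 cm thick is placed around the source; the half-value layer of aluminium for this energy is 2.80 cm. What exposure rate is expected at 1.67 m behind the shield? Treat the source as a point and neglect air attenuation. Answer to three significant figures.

Distance alone: 3260 × (0.690/1.67)² = 3260 × 0.1707 = 556.5 μGy/h.
Shield: 12.2/2.80 = 4.357 half-value layers → attenuation 2^(−4.357) = 0.04880.
Combined: 556.5 × 0.04880 = 27.16 μGy/h.

27.2 μGy/h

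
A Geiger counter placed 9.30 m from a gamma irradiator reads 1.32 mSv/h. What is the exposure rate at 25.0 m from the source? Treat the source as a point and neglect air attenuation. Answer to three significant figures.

Applying the 1/r² law, scaling from 9.30 m to 25.0 m:
(9.30/25.0)² = 0.1384, so 1.32 × 0.1384 = 0.1827 mSv/h.

0.183 mSv/h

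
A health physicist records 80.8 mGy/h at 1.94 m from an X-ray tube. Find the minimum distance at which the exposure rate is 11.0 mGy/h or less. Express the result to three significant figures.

5.26 m

Intensity scales as (d₁/d₂)², so d₂ = d₁·√(I₁/I₂).
I₁/I₂ = 80.8/11.0 = 7.345, so d₂ = 1.94 × √7.345 = 5.258 m.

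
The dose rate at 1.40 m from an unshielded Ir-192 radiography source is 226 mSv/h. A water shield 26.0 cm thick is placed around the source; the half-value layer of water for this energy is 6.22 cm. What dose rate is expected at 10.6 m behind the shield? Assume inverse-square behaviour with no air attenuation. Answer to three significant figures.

Distance alone: 226 × (1.40/10.6)² = 226 × 0.01744 = 3.941 mSv/h.
Shield: 26.0/6.22 = 4.180 half-value layers → attenuation 2^(−4.180) = 0.05517.
Combined: 3.941 × 0.05517 = 0.2174 mSv/h.

0.217 mSv/h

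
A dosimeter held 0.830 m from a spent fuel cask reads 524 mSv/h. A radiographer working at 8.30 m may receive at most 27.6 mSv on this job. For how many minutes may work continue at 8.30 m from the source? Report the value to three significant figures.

Using I₁d₁² = I₂d₂², rate at 8.30 m:
(0.830/8.30)² = 0.01000, so 524 × 0.01000 = 5.240 mSv/h.
Stay time = 27.6 mSv ÷ 5.240 mSv/h = 5.267 h = 316.0 min.

316 min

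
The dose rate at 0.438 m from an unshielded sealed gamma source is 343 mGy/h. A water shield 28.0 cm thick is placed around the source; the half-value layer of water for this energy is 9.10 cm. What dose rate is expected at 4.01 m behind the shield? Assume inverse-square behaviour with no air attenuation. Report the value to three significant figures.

Distance alone: (0.438/4.01)² = 0.01193, so 343 × 0.01193 = 4.092 mGy/h.
Shield: 28.0/9.10 = 3.077 half-value layers → attenuation 2^(−3.077) = 0.1185.
Combined: 4.092 × 0.1185 = 0.4849 mGy/h.

0.485 mGy/h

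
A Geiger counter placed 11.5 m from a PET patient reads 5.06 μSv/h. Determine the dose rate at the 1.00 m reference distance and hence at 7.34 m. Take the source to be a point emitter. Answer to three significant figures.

669 μSv/h; 12.4 μSv/h

Since intensity falls as 1/r²,
At 1.00 m: (11.5/1.00)² = 132.2, so 5.06 × 132.2 = 668.9 μSv/h
At 7.34 m: 668.9 × (1.00/7.34)² = 668.9 × 0.01856 = 12.41 μSv/h.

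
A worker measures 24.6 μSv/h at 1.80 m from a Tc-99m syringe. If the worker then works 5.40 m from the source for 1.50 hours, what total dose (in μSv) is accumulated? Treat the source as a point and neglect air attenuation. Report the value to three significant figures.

4.10 μSv

Applying the 1/r² law, rate at 5.40 m:
24.6 × (1.80/5.40)² = 24.6 × 0.1111 = 2.733 μSv/h.
Dose = rate × time = 2.733 μSv/h × 1.500 h = 4.099 μSv.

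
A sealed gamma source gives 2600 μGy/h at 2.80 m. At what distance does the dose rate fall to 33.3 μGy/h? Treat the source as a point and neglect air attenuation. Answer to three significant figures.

24.7 m

Applying the 1/r² law, d₂ = d₁·√(I₁/I₂).
I₁/I₂ = 2600/33.3 = 78.08, so d₂ = 2.80 × √78.08 = 24.74 m.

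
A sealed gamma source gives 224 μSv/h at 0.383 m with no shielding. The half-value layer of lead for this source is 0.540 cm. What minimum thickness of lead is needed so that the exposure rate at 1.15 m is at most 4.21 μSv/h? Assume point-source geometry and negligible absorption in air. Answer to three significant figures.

1.38 cm

At 1.15 m, distance alone gives 224 × (0.383/1.15)² = 224 × 0.1109 = 24.84 μSv/h.
Further attenuation needed: 24.84/4.21 = 5.900.
n = log₂(5.900) = 2.561 half-value layers.
Thickness = 2.561 × 0.540 cm = 1.383 cm.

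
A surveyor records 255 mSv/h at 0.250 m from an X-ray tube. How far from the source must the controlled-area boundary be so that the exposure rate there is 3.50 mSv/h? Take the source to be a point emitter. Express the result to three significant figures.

2.13 m

By the inverse-square law, d₂ = d₁·√(I₁/I₂).
I₁/I₂ = 255/3.50 = 72.86, so d₂ = 0.250 × √72.86 = 2.134 m.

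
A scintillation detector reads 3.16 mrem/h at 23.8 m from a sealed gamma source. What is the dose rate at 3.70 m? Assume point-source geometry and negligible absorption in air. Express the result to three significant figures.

131 mrem/h

By the inverse-square law, the rate at 3.70 m is
(23.8/3.70)² = 41.38, so 3.16 × 41.38 = 130.8 mrem/h.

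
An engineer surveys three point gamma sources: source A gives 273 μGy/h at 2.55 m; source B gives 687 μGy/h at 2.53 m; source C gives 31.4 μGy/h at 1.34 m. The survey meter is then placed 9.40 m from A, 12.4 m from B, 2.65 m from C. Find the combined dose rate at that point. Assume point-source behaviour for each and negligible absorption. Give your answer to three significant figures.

56.7 μGy/h

By superposition, sum each source's inverse-square contribution:
A: 273 × (2.55/9.40)² = 20.09 μGy/h
B: 687 × (2.53/12.4)² = 28.60 μGy/h
C: 31.4 × (1.34/2.65)² = 8.029 μGy/h
Total = 20.09 + 28.60 + 8.029 = 56.72 μGy/h.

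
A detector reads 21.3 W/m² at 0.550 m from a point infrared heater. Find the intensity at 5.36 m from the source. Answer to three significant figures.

0.224 W/m²

By the inverse-square law, the rate at 5.36 m is
(0.550/5.36)² = 0.01053, so 21.3 × 0.01053 = 0.2243 W/m².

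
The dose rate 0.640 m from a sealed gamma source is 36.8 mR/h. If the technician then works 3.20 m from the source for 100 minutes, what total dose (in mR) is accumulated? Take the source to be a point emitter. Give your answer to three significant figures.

Applying the 1/r² law, rate at 3.20 m:
36.8 × (0.640/3.20)² = 36.8 × 0.04000 = 1.472 mR/h.
Dose = rate × time = 1.472 mR/h × 1.667 h = 2.454 mR.

2.45 mR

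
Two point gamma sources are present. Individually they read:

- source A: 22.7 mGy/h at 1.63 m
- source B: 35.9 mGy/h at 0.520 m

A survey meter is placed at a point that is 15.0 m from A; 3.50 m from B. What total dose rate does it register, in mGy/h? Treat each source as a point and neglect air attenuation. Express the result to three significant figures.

1.06 mGy/h

By superposition, sum each source's inverse-square contribution:
A: 22.7 × (1.63/15.0)² = 0.2681 mGy/h
B: 35.9 × (0.520/3.50)² = 0.7924 mGy/h
Total = 0.2681 + 0.7924 = 1.060 mGy/h.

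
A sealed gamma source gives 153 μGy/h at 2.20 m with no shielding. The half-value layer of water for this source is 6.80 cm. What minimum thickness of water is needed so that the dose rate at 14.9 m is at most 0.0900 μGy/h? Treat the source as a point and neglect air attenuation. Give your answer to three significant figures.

35.4 cm

At 14.9 m, distance alone gives (2.20/14.9)² = 0.02180, so 153 × 0.02180 = 3.335 μGy/h.
Further attenuation needed: 3.335/0.0900 = 37.06.
n = log₂(37.06) = 5.212 half-value layers.
Thickness = 5.212 × 6.80 cm = 35.44 cm.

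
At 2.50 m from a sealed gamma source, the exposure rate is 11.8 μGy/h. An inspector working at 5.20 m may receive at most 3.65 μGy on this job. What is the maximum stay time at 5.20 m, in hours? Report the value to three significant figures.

Since intensity falls as 1/r², rate at 5.20 m:
11.8 × (2.50/5.20)² = 11.8 × 0.2311 = 2.727 μGy/h.
Stay time = 3.65 μGy ÷ 2.727 μGy/h = 1.338 h.

1.34 h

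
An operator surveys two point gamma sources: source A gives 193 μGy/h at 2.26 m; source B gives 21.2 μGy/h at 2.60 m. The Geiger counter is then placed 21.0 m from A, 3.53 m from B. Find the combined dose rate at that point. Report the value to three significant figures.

13.7 μGy/h

Each source contributes Iᵢ·(dᵢ/rᵢ)²; contributions add.
A: 193 × (2.26/21.0)² = 2.235 μGy/h
B: 21.2 × (2.60/3.53)² = 11.50 μGy/h
Total = 2.235 + 11.50 = 13.73 μGy/h.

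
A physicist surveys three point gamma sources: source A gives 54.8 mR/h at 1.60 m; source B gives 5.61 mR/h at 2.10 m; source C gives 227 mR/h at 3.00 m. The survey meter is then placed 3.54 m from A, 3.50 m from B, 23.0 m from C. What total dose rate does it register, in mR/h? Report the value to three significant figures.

Each source contributes Iᵢ·(dᵢ/rᵢ)²; contributions add.
A: 54.8 × (1.60/3.54)² = 11.19 mR/h
B: 5.61 × (2.10/3.50)² = 2.020 mR/h
C: 227 × (3.00/23.0)² = 3.862 mR/h
Total = 11.19 + 2.020 + 3.862 = 17.07 mR/h.

17.1 mR/h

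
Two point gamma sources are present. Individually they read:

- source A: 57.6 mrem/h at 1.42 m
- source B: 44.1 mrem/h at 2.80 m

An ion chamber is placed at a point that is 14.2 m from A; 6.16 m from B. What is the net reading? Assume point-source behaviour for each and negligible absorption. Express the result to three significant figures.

Each source contributes Iᵢ·(dᵢ/rᵢ)²; contributions add.
A: 57.6 × (1.42/14.2)² = 0.5760 mrem/h
B: 44.1 × (2.80/6.16)² = 9.112 mrem/h
Total = 0.5760 + 9.112 = 9.688 mrem/h.

9.69 mrem/h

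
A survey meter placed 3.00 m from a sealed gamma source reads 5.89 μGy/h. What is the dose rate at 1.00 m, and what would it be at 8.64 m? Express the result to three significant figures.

Intensity scales as (d₁/d₂)², so
At 1.00 m: 5.89 × (3.00/1.00)² = 5.89 × 9.000 = 53.01 μGy/h
At 8.64 m: 53.01 × (1.00/8.64)² = 53.01 × 0.01340 = 0.7103 μGy/h.

53.0 μGy/h; 0.710 μGy/h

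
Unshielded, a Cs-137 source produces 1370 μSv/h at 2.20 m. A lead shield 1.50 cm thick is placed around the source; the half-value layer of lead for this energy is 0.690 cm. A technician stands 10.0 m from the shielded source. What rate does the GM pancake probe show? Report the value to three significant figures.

Distance alone: (2.20/10.0)² = 0.04840, so 1370 × 0.04840 = 66.31 μSv/h.
Shield: 1.50/0.690 = 2.174 half-value layers → attenuation 2^(−2.174) = 0.2216.
Combined: 66.31 × 0.2216 = 14.69 μSv/h.

14.7 μSv/h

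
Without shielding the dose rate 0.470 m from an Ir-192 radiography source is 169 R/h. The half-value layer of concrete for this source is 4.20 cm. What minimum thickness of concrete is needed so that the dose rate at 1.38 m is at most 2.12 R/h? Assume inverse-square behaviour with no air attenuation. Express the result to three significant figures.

13.5 cm

At 1.38 m, distance alone gives (0.470/1.38)² = 0.1160, so 169 × 0.1160 = 19.60 R/h.
Further attenuation needed: 19.60/2.12 = 9.245.
n = log₂(9.245) = 3.209 half-value layers.
Thickness = 3.209 × 4.20 cm = 13.48 cm.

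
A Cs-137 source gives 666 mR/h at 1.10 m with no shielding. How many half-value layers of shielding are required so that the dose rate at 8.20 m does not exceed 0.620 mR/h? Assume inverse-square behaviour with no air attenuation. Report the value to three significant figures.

At 8.20 m, distance alone gives (1.10/8.20)² = 0.01800, so 666 × 0.01800 = 11.99 mR/h.
Further attenuation needed: 11.99/0.620 = 19.34.
n = log₂(19.34) = 4.274 half-value layers.

4.27 half-value layers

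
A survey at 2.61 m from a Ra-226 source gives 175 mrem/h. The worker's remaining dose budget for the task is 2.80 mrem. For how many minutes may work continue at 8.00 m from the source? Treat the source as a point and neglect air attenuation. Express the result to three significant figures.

9.02 min

Intensity scales as (d₁/d₂)², so rate at 8.00 m:
175 × (2.61/8.00)² = 175 × 0.1064 = 18.62 mrem/h.
Stay time = 2.80 mrem ÷ 18.62 mrem/h = 0.1504 h = 9.024 min.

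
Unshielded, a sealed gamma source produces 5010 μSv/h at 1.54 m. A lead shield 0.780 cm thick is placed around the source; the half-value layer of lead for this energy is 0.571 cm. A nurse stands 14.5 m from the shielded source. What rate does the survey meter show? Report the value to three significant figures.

Distance alone: 5010 × (1.54/14.5)² = 5010 × 0.01128 = 56.51 μSv/h.
Shield: 0.780/0.571 = 1.366 half-value layers → attenuation 2^(−1.366) = 0.3880.
Combined: 56.51 × 0.3880 = 21.93 μSv/h.

21.9 μSv/h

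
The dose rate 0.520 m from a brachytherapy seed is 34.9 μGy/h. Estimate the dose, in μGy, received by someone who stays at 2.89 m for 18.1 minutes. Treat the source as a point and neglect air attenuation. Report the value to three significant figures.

0.341 μGy

Intensity scales as (d₁/d₂)², so rate at 2.89 m:
34.9 × (0.520/2.89)² = 34.9 × 0.03238 = 1.130 μGy/h.
Dose = rate × time = 1.130 μGy/h × 0.3017 h = 0.3409 μGy.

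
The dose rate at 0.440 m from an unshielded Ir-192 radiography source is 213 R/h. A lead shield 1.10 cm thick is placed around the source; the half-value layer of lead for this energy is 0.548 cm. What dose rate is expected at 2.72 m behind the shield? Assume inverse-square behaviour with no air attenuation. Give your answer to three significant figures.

Distance alone: 213 × (0.440/2.72)² = 213 × 0.02617 = 5.574 R/h.
Shield: 1.10/0.548 = 2.007 half-value layers → attenuation 2^(−2.007) = 0.2488.
Combined: 5.574 × 0.2488 = 1.387 R/h.

1.39 R/h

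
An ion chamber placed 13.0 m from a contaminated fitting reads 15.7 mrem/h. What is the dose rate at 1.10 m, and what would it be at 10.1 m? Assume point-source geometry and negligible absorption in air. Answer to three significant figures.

2190 mrem/h; 26.0 mrem/h

Applying the 1/r² law,
At 1.10 m: 15.7 × (13.0/1.10)² = 15.7 × 139.7 = 2193 mrem/h
At 10.1 m: (1.10/10.1)² = 0.01186, so 2193 × 0.01186 = 26.01 mrem/h.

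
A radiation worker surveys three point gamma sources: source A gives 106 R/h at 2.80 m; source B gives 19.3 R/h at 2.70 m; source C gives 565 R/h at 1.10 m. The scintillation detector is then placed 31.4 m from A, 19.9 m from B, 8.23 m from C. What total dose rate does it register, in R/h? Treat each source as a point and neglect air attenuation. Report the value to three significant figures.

By superposition, sum each source's inverse-square contribution:
A: 106 × (2.80/31.4)² = 0.8429 R/h
B: 19.3 × (2.70/19.9)² = 0.3553 R/h
C: 565 × (1.10/8.23)² = 10.09 R/h
Total = 0.8429 + 0.3553 + 10.09 = 11.29 R/h.

11.3 R/h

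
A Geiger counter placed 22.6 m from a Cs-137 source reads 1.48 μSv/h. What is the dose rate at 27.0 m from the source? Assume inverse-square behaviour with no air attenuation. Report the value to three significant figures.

By the inverse-square law, scaling from 22.6 m to 27.0 m:
(22.6/27.0)² = 0.7006, so 1.48 × 0.7006 = 1.037 μSv/h.

1.04 μSv/h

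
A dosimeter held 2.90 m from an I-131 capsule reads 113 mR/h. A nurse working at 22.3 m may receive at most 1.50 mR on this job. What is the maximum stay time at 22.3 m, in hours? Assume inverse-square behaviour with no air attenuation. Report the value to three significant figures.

By the inverse-square law, rate at 22.3 m:
113 × (2.90/22.3)² = 113 × 0.01691 = 1.911 mR/h.
Stay time = 1.50 mR ÷ 1.911 mR/h = 0.7849 h.

0.785 h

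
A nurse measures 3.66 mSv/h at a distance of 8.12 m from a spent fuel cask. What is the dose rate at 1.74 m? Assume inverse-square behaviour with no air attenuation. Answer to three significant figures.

Applying the 1/r² law, the rate at 1.74 m is
3.66 × (8.12/1.74)² = 3.66 × 21.78 = 79.71 mSv/h.

79.7 mSv/h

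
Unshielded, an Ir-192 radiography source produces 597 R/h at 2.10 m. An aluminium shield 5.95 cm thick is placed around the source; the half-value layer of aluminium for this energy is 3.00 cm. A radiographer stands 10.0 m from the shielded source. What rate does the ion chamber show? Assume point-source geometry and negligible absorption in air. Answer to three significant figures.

Distance alone: 597 × (2.10/10.0)² = 597 × 0.04410 = 26.33 R/h.
Shield: 5.95/3.00 = 1.983 half-value layers → attenuation 2^(−1.983) = 0.2530.
Combined: 26.33 × 0.2530 = 6.661 R/h.

6.66 R/h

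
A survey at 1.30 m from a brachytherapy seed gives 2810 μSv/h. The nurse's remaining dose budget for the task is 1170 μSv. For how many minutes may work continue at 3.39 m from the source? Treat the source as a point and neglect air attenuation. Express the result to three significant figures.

170 min

Since intensity falls as 1/r², rate at 3.39 m:
(1.30/3.39)² = 0.1471, so 2810 × 0.1471 = 413.4 μSv/h.
Stay time = 1170 μSv ÷ 413.4 μSv/h = 2.830 h = 169.8 min.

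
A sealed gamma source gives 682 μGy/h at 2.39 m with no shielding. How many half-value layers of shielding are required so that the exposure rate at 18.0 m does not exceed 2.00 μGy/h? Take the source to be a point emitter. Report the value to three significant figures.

2.59 half-value layers

At 18.0 m, distance alone gives 682 × (2.39/18.0)² = 682 × 0.01763 = 12.02 μGy/h.
Further attenuation needed: 12.02/2.00 = 6.010.
n = log₂(6.010) = 2.587 half-value layers.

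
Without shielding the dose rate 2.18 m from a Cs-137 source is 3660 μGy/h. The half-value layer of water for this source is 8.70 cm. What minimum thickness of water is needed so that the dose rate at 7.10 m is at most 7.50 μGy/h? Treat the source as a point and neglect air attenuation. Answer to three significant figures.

48.1 cm

At 7.10 m, distance alone gives (2.18/7.10)² = 0.09427, so 3660 × 0.09427 = 345.0 μGy/h.
Further attenuation needed: 345.0/7.50 = 46.00.
n = log₂(46.00) = 5.524 half-value layers.
Thickness = 5.524 × 8.70 cm = 48.06 cm.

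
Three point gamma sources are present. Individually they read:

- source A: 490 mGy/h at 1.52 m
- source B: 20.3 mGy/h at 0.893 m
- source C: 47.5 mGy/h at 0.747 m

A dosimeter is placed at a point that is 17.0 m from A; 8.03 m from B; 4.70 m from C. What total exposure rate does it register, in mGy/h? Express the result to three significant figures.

By superposition, sum each source's inverse-square contribution:
A: 490 × (1.52/17.0)² = 3.917 mGy/h
B: 20.3 × (0.893/8.03)² = 0.2511 mGy/h
C: 47.5 × (0.747/4.70)² = 1.200 mGy/h
Total = 3.917 + 0.2511 + 1.200 = 5.368 mGy/h.

5.37 mGy/h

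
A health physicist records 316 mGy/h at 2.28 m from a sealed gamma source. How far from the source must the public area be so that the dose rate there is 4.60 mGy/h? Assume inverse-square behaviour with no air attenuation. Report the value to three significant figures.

18.9 m

Since intensity falls as 1/r², d₂ = d₁·√(I₁/I₂).
I₁/I₂ = 316/4.60 = 68.70, so d₂ = 2.28 × √68.70 = 18.90 m.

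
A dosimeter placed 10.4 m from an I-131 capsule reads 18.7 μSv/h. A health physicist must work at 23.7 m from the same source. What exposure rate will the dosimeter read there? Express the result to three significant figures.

Since intensity falls as 1/r², scaling from 10.4 m to 23.7 m:
(10.4/23.7)² = 0.1926, so 18.7 × 0.1926 = 3.602 μSv/h.

3.60 μSv/h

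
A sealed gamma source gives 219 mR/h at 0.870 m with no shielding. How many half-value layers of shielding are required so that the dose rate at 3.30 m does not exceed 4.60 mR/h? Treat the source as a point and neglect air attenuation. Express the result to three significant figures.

At 3.30 m, distance alone gives (0.870/3.30)² = 0.06950, so 219 × 0.06950 = 15.22 mR/h.
Further attenuation needed: 15.22/4.60 = 3.309.
n = log₂(3.309) = 1.726 half-value layers.

1.73 half-value layers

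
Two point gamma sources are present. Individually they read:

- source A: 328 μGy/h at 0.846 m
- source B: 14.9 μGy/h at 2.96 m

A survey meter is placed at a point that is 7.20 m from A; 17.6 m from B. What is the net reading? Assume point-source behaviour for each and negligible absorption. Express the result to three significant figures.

Each source contributes Iᵢ·(dᵢ/rᵢ)²; contributions add.
A: 328 × (0.846/7.20)² = 4.528 μGy/h
B: 14.9 × (2.96/17.6)² = 0.4214 μGy/h
Total = 4.528 + 0.4214 = 4.949 μGy/h.

4.95 μGy/h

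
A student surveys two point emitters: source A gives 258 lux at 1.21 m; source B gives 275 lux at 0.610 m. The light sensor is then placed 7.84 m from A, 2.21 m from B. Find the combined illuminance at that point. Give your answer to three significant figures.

27.1 lux

Each source contributes Iᵢ·(dᵢ/rᵢ)²; contributions add.
A: 258 × (1.21/7.84)² = 6.146 lux
B: 275 × (0.610/2.21)² = 20.95 lux
Total = 6.146 + 20.95 = 27.10 lux.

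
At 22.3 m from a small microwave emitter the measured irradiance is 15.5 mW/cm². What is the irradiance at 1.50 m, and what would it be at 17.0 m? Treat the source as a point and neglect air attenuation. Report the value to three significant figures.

Applying the 1/r² law,
At 1.50 m: 15.5 × (22.3/1.50)² = 15.5 × 221.0 = 3426 mW/cm²
At 17.0 m: 3426 × (1.50/17.0)² = 3426 × 0.007785 = 26.67 mW/cm².

3430 mW/cm²; 26.7 mW/cm²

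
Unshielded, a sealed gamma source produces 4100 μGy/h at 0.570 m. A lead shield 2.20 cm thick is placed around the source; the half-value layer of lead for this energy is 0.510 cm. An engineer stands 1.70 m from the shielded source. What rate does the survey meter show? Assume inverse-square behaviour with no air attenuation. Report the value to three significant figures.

23.2 μGy/h

Distance alone: 4100 × (0.570/1.70)² = 4100 × 0.1124 = 460.8 μGy/h.
Shield: 2.20/0.510 = 4.314 half-value layers → attenuation 2^(−4.314) = 0.05028.
Combined: 460.8 × 0.05028 = 23.17 μGy/h.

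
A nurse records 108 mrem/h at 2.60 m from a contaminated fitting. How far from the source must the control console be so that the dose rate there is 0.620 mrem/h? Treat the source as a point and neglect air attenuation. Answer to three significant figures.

Applying the 1/r² law, d₂ = d₁·√(I₁/I₂).
I₁/I₂ = 108/0.620 = 174.2, so d₂ = 2.60 × √174.2 = 34.32 m.

34.3 m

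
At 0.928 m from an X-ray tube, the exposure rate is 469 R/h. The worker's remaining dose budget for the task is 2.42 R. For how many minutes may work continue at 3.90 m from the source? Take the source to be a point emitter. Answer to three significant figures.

5.47 min

By the inverse-square law, rate at 3.90 m:
(0.928/3.90)² = 0.05662, so 469 × 0.05662 = 26.55 R/h.
Stay time = 2.42 R ÷ 26.55 R/h = 0.09115 h = 5.469 min.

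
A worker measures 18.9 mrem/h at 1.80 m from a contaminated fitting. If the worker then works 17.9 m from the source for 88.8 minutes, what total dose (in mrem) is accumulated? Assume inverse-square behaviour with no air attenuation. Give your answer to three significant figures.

Intensity scales as (d₁/d₂)², so rate at 17.9 m:
18.9 × (1.80/17.9)² = 18.9 × 0.01011 = 0.1911 mrem/h.
Dose = rate × time = 0.1911 mrem/h × 1.480 h = 0.2828 mrem.

0.283 mrem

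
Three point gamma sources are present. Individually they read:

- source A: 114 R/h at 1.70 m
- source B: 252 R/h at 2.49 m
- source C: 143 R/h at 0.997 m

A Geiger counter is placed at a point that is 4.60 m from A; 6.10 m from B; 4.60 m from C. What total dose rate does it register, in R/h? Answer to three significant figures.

64.3 R/h

By superposition, sum each source's inverse-square contribution:
A: 114 × (1.70/4.60)² = 15.57 R/h
B: 252 × (2.49/6.10)² = 41.99 R/h
C: 143 × (0.997/4.60)² = 6.718 R/h
Total = 15.57 + 41.99 + 6.718 = 64.28 R/h.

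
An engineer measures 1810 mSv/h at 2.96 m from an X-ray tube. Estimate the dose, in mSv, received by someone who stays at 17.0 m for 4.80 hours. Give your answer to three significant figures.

263 mSv

Intensity scales as (d₁/d₂)², so rate at 17.0 m:
1810 × (2.96/17.0)² = 1810 × 0.03032 = 54.88 mSv/h.
Dose = rate × time = 54.88 mSv/h × 4.800 h = 263.4 mSv.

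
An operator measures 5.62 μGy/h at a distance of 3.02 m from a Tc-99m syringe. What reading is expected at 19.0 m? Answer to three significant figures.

0.142 μGy/h

Applying the 1/r² law, the rate at 19.0 m is
(3.02/19.0)² = 0.02526, so 5.62 × 0.02526 = 0.1420 μGy/h.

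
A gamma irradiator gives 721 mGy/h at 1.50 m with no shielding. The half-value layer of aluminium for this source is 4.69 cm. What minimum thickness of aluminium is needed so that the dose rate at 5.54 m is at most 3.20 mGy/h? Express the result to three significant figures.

19.0 cm

At 5.54 m, distance alone gives 721 × (1.50/5.54)² = 721 × 0.07331 = 52.86 mGy/h.
Further attenuation needed: 52.86/3.20 = 16.52.
n = log₂(16.52) = 4.046 half-value layers.
Thickness = 4.046 × 4.69 cm = 18.98 cm.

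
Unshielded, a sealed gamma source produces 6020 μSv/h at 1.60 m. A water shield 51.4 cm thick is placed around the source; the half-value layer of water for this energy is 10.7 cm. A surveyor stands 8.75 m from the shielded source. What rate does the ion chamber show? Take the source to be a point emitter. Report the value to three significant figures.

7.21 μSv/h

Distance alone: (1.60/8.75)² = 0.03344, so 6020 × 0.03344 = 201.3 μSv/h.
Shield: 51.4/10.7 = 4.804 half-value layers → attenuation 2^(−4.804) = 0.03580.
Combined: 201.3 × 0.03580 = 7.207 μSv/h.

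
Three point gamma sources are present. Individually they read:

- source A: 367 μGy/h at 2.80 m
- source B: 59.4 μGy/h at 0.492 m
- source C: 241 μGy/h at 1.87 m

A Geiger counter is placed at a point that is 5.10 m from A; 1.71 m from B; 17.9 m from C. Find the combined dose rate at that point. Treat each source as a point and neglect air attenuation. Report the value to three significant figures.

118 μGy/h

Each source contributes Iᵢ·(dᵢ/rᵢ)²; contributions add.
A: 367 × (2.80/5.10)² = 110.6 μGy/h
B: 59.4 × (0.492/1.71)² = 4.917 μGy/h
C: 241 × (1.87/17.9)² = 2.630 μGy/h
Total = 110.6 + 4.917 + 2.630 = 118.1 μGy/h.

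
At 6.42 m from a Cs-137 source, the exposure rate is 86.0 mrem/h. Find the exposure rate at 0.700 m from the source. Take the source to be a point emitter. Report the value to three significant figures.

7230 mrem/h

Intensity scales as (d₁/d₂)², so the rate at 0.700 m is
86.0 × (6.42/0.700)² = 86.0 × 84.12 = 7234 mrem/h.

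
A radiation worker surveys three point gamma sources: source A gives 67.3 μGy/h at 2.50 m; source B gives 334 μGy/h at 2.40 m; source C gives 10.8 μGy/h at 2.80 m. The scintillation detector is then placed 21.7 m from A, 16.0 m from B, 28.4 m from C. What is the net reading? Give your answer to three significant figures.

8.51 μGy/h

Each source contributes Iᵢ·(dᵢ/rᵢ)²; contributions add.
A: 67.3 × (2.50/21.7)² = 0.8933 μGy/h
B: 334 × (2.40/16.0)² = 7.515 μGy/h
C: 10.8 × (2.80/28.4)² = 0.1050 μGy/h
Total = 0.8933 + 7.515 + 0.1050 = 8.513 μGy/h.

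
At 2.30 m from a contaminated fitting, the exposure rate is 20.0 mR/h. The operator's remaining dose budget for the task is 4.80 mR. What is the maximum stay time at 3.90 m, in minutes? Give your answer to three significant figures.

41.4 min

Since intensity falls as 1/r², rate at 3.90 m:
20.0 × (2.30/3.90)² = 20.0 × 0.3478 = 6.956 mR/h.
Stay time = 4.80 mR ÷ 6.956 mR/h = 0.6901 h = 41.41 min.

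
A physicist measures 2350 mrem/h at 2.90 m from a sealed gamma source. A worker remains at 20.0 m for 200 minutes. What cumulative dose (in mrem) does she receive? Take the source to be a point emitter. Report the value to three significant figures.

Since intensity falls as 1/r², rate at 20.0 m:
2350 × (2.90/20.0)² = 2350 × 0.02102 = 49.40 mrem/h.
Dose = rate × time = 49.40 mrem/h × 3.333 h = 164.7 mrem.

165 mrem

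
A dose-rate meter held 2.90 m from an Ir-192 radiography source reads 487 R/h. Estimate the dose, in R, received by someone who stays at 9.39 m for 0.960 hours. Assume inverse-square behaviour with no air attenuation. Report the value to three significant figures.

Since intensity falls as 1/r², rate at 9.39 m:
487 × (2.90/9.39)² = 487 × 0.09538 = 46.45 R/h.
Dose = rate × time = 46.45 R/h × 0.9600 h = 44.59 R.

44.6 R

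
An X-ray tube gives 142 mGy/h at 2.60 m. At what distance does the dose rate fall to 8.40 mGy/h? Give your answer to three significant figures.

Intensity scales as (d₁/d₂)², so d₂ = d₁·√(I₁/I₂).
I₁/I₂ = 142/8.40 = 16.90, so d₂ = 2.60 × √16.90 = 10.69 m.

10.7 m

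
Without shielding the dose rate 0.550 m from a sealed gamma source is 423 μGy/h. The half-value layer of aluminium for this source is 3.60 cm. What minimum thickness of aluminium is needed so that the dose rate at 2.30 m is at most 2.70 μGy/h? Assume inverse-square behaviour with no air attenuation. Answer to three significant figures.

11.4 cm

At 2.30 m, distance alone gives (0.550/2.30)² = 0.05718, so 423 × 0.05718 = 24.19 μGy/h.
Further attenuation needed: 24.19/2.70 = 8.959.
n = log₂(8.959) = 3.163 half-value layers.
Thickness = 3.163 × 3.60 cm = 11.39 cm.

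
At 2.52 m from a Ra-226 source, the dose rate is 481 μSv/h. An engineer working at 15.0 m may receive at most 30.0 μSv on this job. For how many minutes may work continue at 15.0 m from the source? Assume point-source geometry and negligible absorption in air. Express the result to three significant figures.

133 min

Applying the 1/r² law, rate at 15.0 m:
481 × (2.52/15.0)² = 481 × 0.02822 = 13.57 μSv/h.
Stay time = 30.0 μSv ÷ 13.57 μSv/h = 2.211 h = 132.7 min.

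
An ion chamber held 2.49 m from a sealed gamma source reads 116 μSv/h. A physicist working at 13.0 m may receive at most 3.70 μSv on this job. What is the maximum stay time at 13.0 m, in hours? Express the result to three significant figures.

0.869 h

By the inverse-square law, rate at 13.0 m:
116 × (2.49/13.0)² = 116 × 0.03669 = 4.256 μSv/h.
Stay time = 3.70 μSv ÷ 4.256 μSv/h = 0.8694 h.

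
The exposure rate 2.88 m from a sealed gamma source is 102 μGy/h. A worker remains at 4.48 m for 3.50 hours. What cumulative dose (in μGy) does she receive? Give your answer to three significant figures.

148 μGy

Intensity scales as (d₁/d₂)², so rate at 4.48 m:
(2.88/4.48)² = 0.4133, so 102 × 0.4133 = 42.16 μGy/h.
Dose = rate × time = 42.16 μGy/h × 3.500 h = 147.6 μGy.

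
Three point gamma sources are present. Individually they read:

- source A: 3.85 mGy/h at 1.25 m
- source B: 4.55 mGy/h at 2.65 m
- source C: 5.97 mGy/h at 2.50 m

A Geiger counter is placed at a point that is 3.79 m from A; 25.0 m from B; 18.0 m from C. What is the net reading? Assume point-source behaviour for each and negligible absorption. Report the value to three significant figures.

0.585 mGy/h

Each source contributes Iᵢ·(dᵢ/rᵢ)²; contributions add.
A: 3.85 × (1.25/3.79)² = 0.4188 mGy/h
B: 4.55 × (2.65/25.0)² = 0.05112 mGy/h
C: 5.97 × (2.50/18.0)² = 0.1152 mGy/h
Total = 0.4188 + 0.05112 + 0.1152 = 0.5851 mGy/h.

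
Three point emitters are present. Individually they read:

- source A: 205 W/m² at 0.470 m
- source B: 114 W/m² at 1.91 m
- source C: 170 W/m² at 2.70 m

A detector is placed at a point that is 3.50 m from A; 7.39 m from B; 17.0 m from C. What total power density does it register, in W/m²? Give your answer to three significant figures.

Each source contributes Iᵢ·(dᵢ/rᵢ)²; contributions add.
A: 205 × (0.470/3.50)² = 3.697 W/m²
B: 114 × (1.91/7.39)² = 7.615 W/m²
C: 170 × (2.70/17.0)² = 4.288 W/m²
Total = 3.697 + 7.615 + 4.288 = 15.60 W/m².

15.6 W/m²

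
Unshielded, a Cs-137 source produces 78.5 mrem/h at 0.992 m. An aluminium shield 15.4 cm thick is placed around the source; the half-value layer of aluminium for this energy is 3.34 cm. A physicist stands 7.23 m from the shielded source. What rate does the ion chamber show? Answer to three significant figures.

Distance alone: 78.5 × (0.992/7.23)² = 78.5 × 0.01883 = 1.478 mrem/h.
Shield: 15.4/3.34 = 4.611 half-value layers → attenuation 2^(−4.611) = 0.04092.
Combined: 1.478 × 0.04092 = 0.06048 mrem/h.

0.0605 mrem/h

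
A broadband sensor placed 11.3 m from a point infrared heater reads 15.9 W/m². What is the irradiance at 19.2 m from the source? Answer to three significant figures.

5.51 W/m²

Using I₁d₁² = I₂d₂², scaling from 11.3 m to 19.2 m:
(11.3/19.2)² = 0.3464, so 15.9 × 0.3464 = 5.508 W/m².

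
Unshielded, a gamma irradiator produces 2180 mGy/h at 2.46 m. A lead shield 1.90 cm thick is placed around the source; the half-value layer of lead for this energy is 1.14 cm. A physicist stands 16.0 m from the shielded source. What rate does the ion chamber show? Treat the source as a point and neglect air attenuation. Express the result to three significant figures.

Distance alone: 2180 × (2.46/16.0)² = 2180 × 0.02364 = 51.54 mGy/h.
Shield: 1.90/1.14 = 1.667 half-value layers → attenuation 2^(−1.667) = 0.3149.
Combined: 51.54 × 0.3149 = 16.23 mGy/h.

16.2 mGy/h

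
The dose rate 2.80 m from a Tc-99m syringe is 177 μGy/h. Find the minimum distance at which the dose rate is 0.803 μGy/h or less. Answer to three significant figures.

Intensity scales as (d₁/d₂)², so d₂ = d₁·√(I₁/I₂).
I₁/I₂ = 177/0.803 = 220.4, so d₂ = 2.80 × √220.4 = 41.57 m.

41.6 m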